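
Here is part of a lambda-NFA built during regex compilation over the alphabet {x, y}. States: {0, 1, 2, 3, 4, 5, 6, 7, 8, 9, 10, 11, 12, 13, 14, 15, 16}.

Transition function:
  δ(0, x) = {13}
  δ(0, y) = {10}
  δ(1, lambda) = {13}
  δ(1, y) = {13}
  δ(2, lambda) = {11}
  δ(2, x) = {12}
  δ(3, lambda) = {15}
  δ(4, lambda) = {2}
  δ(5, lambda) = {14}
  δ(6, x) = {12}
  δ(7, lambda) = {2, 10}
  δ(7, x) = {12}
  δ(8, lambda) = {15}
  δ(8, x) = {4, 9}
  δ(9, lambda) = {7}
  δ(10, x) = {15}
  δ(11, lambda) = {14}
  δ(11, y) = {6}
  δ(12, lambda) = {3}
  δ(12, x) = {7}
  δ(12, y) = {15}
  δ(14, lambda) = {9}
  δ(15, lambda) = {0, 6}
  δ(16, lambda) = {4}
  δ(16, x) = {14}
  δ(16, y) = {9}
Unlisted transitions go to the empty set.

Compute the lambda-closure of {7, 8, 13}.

Start with {7, 8, 13}.
From 7 via lambda: add 2, 10.
From 8 via lambda: add 15.
From 2 via lambda: add 11.
From 15 via lambda: add 0, 6.
From 11 via lambda: add 14.
From 14 via lambda: add 9.
No new states can be added; the closed set is {0, 2, 6, 7, 8, 9, 10, 11, 13, 14, 15}.

{0, 2, 6, 7, 8, 9, 10, 11, 13, 14, 15}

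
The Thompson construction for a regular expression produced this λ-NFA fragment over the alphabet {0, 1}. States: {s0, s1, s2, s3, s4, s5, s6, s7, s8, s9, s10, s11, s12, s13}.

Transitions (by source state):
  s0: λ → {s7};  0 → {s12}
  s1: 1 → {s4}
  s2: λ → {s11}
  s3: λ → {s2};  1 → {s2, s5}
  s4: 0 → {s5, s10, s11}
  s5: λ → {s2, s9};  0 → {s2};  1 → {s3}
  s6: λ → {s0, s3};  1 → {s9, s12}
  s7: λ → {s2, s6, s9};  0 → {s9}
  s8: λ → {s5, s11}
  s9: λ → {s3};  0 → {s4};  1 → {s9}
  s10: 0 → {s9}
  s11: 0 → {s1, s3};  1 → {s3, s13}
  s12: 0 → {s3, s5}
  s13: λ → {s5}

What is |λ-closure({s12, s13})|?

7

Start with {s12, s13}.
From s13 via λ: add s5.
From s5 via λ: add s2, s9.
From s2 via λ: add s11.
From s9 via λ: add s3.
λ-closure = {s2, s3, s5, s9, s11, s12, s13}, which has 7 states.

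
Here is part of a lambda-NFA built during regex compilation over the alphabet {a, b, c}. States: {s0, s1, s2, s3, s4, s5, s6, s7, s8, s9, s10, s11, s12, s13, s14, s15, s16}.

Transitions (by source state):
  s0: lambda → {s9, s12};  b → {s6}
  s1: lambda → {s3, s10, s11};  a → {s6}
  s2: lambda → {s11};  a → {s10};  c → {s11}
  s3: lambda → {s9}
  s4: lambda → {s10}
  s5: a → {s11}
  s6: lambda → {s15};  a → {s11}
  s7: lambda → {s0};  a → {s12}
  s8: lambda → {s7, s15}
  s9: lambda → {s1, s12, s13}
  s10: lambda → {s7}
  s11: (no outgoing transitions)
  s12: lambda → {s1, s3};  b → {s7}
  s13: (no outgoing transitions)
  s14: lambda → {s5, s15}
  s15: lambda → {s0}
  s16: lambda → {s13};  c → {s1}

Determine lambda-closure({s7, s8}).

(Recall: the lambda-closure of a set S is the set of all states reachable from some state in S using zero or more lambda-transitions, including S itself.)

{s0, s1, s3, s7, s8, s9, s10, s11, s12, s13, s15}

Start with {s7, s8}.
From s7 via lambda: add s0.
From s8 via lambda: add s15.
From s0 via lambda: add s9, s12.
From s9 via lambda: add s1, s13.
From s12 via lambda: add s3.
From s1 via lambda: add s10, s11.
No new states can be added; the closed set is {s0, s1, s3, s7, s8, s9, s10, s11, s12, s13, s15}.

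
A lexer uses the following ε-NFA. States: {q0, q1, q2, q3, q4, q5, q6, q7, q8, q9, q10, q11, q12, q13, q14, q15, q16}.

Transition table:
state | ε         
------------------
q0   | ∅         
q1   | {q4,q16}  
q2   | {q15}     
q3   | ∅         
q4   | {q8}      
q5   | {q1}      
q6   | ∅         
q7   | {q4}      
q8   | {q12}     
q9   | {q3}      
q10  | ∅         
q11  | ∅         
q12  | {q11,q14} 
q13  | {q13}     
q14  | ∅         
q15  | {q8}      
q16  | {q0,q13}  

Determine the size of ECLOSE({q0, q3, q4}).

Start with {q0, q3, q4}.
From q4 via ε: add q8.
From q8 via ε: add q12.
From q12 via ε: add q11, q14.
ε-closure = {q0, q3, q4, q8, q11, q12, q14}, which has 7 states.

7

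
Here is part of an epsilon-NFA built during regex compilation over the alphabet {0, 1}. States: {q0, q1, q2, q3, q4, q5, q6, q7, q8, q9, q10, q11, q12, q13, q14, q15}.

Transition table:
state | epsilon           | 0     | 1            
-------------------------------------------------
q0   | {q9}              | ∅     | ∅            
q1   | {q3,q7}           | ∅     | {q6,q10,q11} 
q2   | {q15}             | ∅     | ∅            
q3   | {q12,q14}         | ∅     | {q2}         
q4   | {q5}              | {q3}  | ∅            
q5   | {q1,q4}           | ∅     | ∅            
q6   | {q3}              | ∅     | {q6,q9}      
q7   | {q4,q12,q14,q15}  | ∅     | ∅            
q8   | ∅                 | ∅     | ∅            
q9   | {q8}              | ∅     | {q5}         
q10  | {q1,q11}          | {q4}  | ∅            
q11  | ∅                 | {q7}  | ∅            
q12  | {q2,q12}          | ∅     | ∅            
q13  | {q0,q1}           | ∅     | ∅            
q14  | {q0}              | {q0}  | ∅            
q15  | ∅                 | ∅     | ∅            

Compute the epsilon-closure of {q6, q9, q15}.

{q0, q2, q3, q6, q8, q9, q12, q14, q15}

Start with {q6, q9, q15}.
From q6 via epsilon: add q3.
From q9 via epsilon: add q8.
From q3 via epsilon: add q12, q14.
From q12 via epsilon: add q2.
From q14 via epsilon: add q0.
No new states can be added; the closed set is {q0, q2, q3, q6, q8, q9, q12, q14, q15}.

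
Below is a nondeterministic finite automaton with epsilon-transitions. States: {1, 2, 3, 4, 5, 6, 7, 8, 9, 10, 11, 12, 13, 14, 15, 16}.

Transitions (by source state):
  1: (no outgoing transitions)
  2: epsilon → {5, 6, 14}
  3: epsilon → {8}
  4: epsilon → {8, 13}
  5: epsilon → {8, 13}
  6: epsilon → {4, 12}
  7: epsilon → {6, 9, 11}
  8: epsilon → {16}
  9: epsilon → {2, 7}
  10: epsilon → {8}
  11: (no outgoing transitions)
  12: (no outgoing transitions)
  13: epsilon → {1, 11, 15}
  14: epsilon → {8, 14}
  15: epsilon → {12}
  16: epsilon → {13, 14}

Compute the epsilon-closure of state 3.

{1, 3, 8, 11, 12, 13, 14, 15, 16}

Start with {3}.
From 3 via epsilon: add 8.
From 8 via epsilon: add 16.
From 16 via epsilon: add 13, 14.
From 13 via epsilon: add 1, 11, 15.
From 15 via epsilon: add 12.
No new states can be added; the closed set is {1, 3, 8, 11, 12, 13, 14, 15, 16}.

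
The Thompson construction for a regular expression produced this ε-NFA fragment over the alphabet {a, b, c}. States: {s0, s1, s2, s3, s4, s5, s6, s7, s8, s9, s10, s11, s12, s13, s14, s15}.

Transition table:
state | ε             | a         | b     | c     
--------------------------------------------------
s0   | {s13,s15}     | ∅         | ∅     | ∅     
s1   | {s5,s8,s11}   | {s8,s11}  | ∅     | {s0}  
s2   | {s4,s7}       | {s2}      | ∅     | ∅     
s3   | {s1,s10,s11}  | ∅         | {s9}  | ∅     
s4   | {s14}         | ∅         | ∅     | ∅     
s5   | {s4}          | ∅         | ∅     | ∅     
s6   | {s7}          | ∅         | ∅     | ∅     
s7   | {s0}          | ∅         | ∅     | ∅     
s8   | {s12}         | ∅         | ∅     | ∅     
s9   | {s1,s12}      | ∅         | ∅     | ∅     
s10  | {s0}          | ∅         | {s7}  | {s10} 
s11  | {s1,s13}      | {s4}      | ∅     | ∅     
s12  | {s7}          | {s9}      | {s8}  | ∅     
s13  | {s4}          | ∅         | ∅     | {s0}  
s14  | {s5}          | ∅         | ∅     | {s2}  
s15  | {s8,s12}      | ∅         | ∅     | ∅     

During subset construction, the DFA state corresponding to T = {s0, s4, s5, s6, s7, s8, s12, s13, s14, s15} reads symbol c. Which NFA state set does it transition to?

{s0, s2, s4, s5, s7, s8, s12, s13, s14, s15}

s13 on c → {s0}.
s14 on c → {s2}.
No c-transition from s0, s4, s5, s6, s7, s8, s12, s15.
Union after reading c: {s0, s2}.
Now take the ε-closure:
From s0 via ε: add s13, s15.
From s2 via ε: add s4, s7.
From s4 via ε: add s14.
From s15 via ε: add s8, s12.
From s14 via ε: add s5.
No new states can be added; the closed set is {s0, s2, s4, s5, s7, s8, s12, s13, s14, s15}.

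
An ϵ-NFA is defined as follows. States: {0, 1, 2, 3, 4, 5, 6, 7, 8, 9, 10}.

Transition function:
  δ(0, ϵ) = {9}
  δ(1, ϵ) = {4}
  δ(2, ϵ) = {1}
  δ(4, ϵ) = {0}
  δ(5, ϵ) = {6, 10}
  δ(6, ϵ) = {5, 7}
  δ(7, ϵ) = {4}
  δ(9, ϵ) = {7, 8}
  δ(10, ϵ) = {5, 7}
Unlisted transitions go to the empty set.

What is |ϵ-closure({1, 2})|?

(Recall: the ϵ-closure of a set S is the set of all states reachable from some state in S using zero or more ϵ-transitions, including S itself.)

Start with {1, 2}.
From 1 via ϵ: add 4.
From 4 via ϵ: add 0.
From 0 via ϵ: add 9.
From 9 via ϵ: add 7, 8.
ϵ-closure = {0, 1, 2, 4, 7, 8, 9}, which has 7 states.

7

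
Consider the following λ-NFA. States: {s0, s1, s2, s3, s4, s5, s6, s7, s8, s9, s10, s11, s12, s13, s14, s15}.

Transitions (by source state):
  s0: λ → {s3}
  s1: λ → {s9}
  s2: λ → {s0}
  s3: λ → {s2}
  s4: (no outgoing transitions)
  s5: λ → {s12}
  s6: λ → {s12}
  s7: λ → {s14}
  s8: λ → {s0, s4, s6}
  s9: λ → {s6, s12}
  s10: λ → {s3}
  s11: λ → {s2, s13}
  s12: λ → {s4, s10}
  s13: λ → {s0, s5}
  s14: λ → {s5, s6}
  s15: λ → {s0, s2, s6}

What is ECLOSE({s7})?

{s0, s2, s3, s4, s5, s6, s7, s10, s12, s14}

Start with {s7}.
From s7 via λ: add s14.
From s14 via λ: add s5, s6.
From s5 via λ: add s12.
From s12 via λ: add s4, s10.
From s10 via λ: add s3.
From s3 via λ: add s2.
From s2 via λ: add s0.
No new states can be added; the closed set is {s0, s2, s3, s4, s5, s6, s7, s10, s12, s14}.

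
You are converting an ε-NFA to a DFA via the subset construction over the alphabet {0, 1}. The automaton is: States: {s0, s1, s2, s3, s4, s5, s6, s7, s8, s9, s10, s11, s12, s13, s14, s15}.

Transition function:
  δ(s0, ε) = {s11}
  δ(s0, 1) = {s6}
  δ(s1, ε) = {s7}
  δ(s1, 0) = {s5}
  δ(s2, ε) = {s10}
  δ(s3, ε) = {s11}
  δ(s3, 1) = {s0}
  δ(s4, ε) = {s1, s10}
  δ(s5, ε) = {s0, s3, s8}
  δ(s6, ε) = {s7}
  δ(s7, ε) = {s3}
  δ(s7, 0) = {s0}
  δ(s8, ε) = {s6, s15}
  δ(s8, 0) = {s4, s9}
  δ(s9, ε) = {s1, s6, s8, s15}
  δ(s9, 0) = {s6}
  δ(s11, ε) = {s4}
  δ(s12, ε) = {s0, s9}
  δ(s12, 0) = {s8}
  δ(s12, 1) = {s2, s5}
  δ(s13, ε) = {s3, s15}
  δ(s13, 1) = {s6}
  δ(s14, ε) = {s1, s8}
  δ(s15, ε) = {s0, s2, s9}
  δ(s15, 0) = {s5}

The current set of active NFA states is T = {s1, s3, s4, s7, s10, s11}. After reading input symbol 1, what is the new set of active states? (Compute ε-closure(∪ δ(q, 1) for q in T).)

{s0, s1, s3, s4, s7, s10, s11}

s3 on 1 → {s0}.
No 1-transition from s1, s4, s7, s10, s11.
Union after reading 1: {s0}.
Now take the ε-closure:
From s0 via ε: add s11.
From s11 via ε: add s4.
From s4 via ε: add s1, s10.
From s1 via ε: add s7.
From s7 via ε: add s3.
No new states can be added; the closed set is {s0, s1, s3, s4, s7, s10, s11}.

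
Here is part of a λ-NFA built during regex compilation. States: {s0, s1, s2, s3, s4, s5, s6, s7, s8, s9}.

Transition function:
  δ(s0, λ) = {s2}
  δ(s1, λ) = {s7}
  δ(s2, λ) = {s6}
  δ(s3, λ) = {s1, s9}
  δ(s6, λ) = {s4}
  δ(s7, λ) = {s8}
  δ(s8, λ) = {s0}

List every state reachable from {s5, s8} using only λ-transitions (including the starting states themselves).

Start with {s5, s8}.
From s8 via λ: add s0.
From s0 via λ: add s2.
From s2 via λ: add s6.
From s6 via λ: add s4.
No new states can be added; the closed set is {s0, s2, s4, s5, s6, s8}.

{s0, s2, s4, s5, s6, s8}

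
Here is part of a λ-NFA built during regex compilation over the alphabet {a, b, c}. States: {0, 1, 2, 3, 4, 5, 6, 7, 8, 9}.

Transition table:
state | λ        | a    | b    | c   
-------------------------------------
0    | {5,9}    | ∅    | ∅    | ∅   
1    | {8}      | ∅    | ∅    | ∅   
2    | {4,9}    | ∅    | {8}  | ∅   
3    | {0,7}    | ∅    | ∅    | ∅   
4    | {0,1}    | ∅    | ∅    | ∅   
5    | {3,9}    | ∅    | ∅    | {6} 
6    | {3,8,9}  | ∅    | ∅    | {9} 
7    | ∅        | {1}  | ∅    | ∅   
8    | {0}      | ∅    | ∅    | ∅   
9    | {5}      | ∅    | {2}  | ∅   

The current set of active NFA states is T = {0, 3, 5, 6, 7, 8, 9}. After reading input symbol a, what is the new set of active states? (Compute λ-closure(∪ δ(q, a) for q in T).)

{0, 1, 3, 5, 7, 8, 9}

7 on a → {1}.
No a-transition from 0, 3, 5, 6, 8, 9.
Union after reading a: {1}.
Now take the λ-closure:
From 1 via λ: add 8.
From 8 via λ: add 0.
From 0 via λ: add 5, 9.
From 5 via λ: add 3.
From 3 via λ: add 7.
No new states can be added; the closed set is {0, 1, 3, 5, 7, 8, 9}.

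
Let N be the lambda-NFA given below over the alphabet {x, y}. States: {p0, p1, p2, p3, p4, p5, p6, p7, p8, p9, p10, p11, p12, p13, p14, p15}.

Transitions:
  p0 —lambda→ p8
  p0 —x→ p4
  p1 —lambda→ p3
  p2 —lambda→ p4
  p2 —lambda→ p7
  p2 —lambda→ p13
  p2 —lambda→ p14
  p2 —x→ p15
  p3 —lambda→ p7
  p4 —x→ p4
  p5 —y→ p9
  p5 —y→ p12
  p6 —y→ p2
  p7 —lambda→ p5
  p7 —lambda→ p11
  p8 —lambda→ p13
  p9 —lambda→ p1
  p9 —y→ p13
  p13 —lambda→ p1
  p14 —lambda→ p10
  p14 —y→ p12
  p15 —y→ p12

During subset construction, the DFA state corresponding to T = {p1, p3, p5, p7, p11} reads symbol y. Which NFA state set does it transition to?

p5 on y → {p9, p12}.
No y-transition from p1, p3, p7, p11.
Union after reading y: {p9, p12}.
Now take the lambda-closure:
From p9 via lambda: add p1.
From p1 via lambda: add p3.
From p3 via lambda: add p7.
From p7 via lambda: add p5, p11.
No new states can be added; the closed set is {p1, p3, p5, p7, p9, p11, p12}.

{p1, p3, p5, p7, p9, p11, p12}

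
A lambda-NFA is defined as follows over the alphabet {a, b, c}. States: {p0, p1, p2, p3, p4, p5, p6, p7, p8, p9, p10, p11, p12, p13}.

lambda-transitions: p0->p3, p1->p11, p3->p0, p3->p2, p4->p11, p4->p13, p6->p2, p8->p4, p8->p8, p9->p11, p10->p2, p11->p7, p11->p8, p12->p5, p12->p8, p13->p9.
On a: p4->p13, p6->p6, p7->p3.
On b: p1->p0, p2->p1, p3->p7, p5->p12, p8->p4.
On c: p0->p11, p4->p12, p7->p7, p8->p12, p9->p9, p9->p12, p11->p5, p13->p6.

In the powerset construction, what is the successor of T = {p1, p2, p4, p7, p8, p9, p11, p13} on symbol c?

{p2, p4, p5, p6, p7, p8, p9, p11, p12, p13}

p4 on c → {p12}.
p7 on c → {p7}.
p8 on c → {p12}.
p9 on c → {p9, p12}.
p11 on c → {p5}.
p13 on c → {p6}.
No c-transition from p1, p2.
Union after reading c: {p5, p6, p7, p9, p12}.
Now take the lambda-closure:
From p6 via lambda: add p2.
From p9 via lambda: add p11.
From p12 via lambda: add p8.
From p8 via lambda: add p4.
From p4 via lambda: add p13.
No new states can be added; the closed set is {p2, p4, p5, p6, p7, p8, p9, p11, p12, p13}.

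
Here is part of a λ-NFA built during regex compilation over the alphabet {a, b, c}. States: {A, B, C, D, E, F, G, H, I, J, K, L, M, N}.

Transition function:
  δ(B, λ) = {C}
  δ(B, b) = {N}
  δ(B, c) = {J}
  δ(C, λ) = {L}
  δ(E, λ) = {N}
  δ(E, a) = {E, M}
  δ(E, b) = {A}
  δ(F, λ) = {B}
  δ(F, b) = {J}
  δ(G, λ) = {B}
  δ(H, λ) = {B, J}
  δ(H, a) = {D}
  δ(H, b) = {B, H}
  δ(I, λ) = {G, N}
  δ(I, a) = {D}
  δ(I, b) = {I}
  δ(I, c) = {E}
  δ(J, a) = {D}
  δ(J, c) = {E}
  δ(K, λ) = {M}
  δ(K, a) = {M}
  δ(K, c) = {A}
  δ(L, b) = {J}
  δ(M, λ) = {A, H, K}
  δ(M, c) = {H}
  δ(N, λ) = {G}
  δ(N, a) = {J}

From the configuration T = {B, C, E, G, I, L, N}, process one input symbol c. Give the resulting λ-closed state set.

B on c → {J}.
I on c → {E}.
No c-transition from C, E, G, L, N.
Union after reading c: {E, J}.
Now take the λ-closure:
From E via λ: add N.
From N via λ: add G.
From G via λ: add B.
From B via λ: add C.
From C via λ: add L.
No new states can be added; the closed set is {B, C, E, G, J, L, N}.

{B, C, E, G, J, L, N}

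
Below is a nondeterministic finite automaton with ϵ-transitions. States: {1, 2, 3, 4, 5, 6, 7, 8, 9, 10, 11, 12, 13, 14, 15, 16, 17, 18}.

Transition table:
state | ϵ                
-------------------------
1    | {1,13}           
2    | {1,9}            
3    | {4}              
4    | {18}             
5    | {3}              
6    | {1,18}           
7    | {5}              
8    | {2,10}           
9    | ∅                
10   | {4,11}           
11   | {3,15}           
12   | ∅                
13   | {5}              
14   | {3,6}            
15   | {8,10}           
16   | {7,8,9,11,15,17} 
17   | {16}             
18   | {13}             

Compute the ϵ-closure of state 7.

Start with {7}.
From 7 via ϵ: add 5.
From 5 via ϵ: add 3.
From 3 via ϵ: add 4.
From 4 via ϵ: add 18.
From 18 via ϵ: add 13.
No new states can be added; the closed set is {3, 4, 5, 7, 13, 18}.

{3, 4, 5, 7, 13, 18}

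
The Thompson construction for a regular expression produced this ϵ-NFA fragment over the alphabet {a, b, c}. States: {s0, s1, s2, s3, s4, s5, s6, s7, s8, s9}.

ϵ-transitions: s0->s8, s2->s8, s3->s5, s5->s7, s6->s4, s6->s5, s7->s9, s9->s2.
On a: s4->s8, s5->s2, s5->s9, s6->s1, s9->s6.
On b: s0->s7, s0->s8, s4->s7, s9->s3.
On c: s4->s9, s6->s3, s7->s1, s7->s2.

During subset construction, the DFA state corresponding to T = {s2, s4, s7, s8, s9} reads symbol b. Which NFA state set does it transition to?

s4 on b → {s7}.
s9 on b → {s3}.
No b-transition from s2, s7, s8.
Union after reading b: {s3, s7}.
Now take the ϵ-closure:
From s3 via ϵ: add s5.
From s7 via ϵ: add s9.
From s9 via ϵ: add s2.
From s2 via ϵ: add s8.
No new states can be added; the closed set is {s2, s3, s5, s7, s8, s9}.

{s2, s3, s5, s7, s8, s9}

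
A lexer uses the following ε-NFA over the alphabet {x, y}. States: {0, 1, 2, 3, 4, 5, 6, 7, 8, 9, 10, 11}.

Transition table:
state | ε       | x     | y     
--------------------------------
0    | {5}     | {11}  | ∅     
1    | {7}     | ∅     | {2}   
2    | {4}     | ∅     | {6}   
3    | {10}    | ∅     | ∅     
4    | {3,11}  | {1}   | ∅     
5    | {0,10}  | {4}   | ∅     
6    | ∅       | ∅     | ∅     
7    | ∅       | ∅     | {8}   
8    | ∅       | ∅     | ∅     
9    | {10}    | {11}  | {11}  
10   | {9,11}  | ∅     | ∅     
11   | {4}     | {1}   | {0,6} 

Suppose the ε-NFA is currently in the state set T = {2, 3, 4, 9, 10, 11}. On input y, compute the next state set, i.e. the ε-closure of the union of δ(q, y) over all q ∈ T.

{0, 3, 4, 5, 6, 9, 10, 11}

2 on y → {6}.
9 on y → {11}.
11 on y → {0, 6}.
No y-transition from 3, 4, 10.
Union after reading y: {0, 6, 11}.
Now take the ε-closure:
From 0 via ε: add 5.
From 11 via ε: add 4.
From 4 via ε: add 3.
From 5 via ε: add 10.
From 10 via ε: add 9.
No new states can be added; the closed set is {0, 3, 4, 5, 6, 9, 10, 11}.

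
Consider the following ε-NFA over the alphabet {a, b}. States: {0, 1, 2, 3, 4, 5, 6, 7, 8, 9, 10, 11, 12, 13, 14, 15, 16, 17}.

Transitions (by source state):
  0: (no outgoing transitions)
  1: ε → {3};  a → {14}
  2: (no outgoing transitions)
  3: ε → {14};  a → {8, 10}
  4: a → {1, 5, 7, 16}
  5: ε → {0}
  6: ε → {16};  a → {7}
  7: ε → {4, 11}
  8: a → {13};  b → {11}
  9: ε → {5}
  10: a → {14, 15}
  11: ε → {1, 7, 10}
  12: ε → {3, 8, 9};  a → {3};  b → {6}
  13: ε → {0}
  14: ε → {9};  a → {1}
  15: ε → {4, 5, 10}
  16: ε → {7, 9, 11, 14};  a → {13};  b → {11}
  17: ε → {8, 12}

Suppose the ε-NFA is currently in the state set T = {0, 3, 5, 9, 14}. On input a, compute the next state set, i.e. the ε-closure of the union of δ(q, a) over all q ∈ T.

3 on a → {8, 10}.
14 on a → {1}.
No a-transition from 0, 5, 9.
Union after reading a: {1, 8, 10}.
Now take the ε-closure:
From 1 via ε: add 3.
From 3 via ε: add 14.
From 14 via ε: add 9.
From 9 via ε: add 5.
From 5 via ε: add 0.
No new states can be added; the closed set is {0, 1, 3, 5, 8, 9, 10, 14}.

{0, 1, 3, 5, 8, 9, 10, 14}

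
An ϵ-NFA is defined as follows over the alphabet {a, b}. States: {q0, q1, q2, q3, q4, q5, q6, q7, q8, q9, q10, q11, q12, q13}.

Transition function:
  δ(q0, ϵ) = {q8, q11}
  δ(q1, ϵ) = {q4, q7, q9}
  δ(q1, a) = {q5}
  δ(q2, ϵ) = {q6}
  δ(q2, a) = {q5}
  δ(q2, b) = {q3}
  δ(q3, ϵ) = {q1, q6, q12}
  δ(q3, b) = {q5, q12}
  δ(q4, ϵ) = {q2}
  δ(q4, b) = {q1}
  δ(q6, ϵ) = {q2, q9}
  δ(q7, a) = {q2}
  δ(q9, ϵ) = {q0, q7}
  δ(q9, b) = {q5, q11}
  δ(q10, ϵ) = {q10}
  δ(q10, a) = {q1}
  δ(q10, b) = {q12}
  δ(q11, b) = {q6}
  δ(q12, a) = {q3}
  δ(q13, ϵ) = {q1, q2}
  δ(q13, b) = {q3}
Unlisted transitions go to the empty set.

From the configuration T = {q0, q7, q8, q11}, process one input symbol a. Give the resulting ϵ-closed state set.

{q0, q2, q6, q7, q8, q9, q11}

q7 on a → {q2}.
No a-transition from q0, q8, q11.
Union after reading a: {q2}.
Now take the ϵ-closure:
From q2 via ϵ: add q6.
From q6 via ϵ: add q9.
From q9 via ϵ: add q0, q7.
From q0 via ϵ: add q8, q11.
No new states can be added; the closed set is {q0, q2, q6, q7, q8, q9, q11}.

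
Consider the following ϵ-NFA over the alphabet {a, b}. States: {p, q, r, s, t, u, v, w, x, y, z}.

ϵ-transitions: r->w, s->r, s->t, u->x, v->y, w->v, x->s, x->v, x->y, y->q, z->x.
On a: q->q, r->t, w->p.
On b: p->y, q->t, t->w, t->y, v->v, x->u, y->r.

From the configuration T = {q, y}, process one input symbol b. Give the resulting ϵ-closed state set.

q on b → {t}.
y on b → {r}.
Union after reading b: {r, t}.
Now take the ϵ-closure:
From r via ϵ: add w.
From w via ϵ: add v.
From v via ϵ: add y.
From y via ϵ: add q.
No new states can be added; the closed set is {q, r, t, v, w, y}.

{q, r, t, v, w, y}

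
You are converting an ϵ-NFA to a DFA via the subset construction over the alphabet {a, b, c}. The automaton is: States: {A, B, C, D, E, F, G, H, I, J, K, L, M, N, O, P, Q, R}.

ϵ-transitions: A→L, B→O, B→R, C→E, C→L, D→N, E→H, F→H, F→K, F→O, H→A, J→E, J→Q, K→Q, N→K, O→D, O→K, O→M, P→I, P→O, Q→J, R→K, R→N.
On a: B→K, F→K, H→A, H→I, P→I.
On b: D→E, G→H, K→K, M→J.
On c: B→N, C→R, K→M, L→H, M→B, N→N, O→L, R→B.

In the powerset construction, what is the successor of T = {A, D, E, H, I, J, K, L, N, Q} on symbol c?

K on c → {M}.
L on c → {H}.
N on c → {N}.
No c-transition from A, D, E, H, I, J, Q.
Union after reading c: {H, M, N}.
Now take the ϵ-closure:
From H via ϵ: add A.
From N via ϵ: add K.
From A via ϵ: add L.
From K via ϵ: add Q.
From Q via ϵ: add J.
From J via ϵ: add E.
No new states can be added; the closed set is {A, E, H, J, K, L, M, N, Q}.

{A, E, H, J, K, L, M, N, Q}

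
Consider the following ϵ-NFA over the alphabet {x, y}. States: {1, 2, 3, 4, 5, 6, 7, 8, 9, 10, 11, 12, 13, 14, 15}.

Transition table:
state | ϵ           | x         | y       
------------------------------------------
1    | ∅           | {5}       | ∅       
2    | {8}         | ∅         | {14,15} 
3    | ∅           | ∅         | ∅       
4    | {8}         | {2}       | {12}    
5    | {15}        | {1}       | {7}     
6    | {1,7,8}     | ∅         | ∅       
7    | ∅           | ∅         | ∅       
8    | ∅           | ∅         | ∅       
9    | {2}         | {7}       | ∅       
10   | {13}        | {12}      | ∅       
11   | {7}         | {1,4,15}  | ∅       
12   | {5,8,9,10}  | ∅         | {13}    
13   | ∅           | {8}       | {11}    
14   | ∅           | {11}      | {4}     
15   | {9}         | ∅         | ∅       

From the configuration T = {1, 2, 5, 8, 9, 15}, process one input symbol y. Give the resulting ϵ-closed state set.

2 on y → {14, 15}.
5 on y → {7}.
No y-transition from 1, 8, 9, 15.
Union after reading y: {7, 14, 15}.
Now take the ϵ-closure:
From 15 via ϵ: add 9.
From 9 via ϵ: add 2.
From 2 via ϵ: add 8.
No new states can be added; the closed set is {2, 7, 8, 9, 14, 15}.

{2, 7, 8, 9, 14, 15}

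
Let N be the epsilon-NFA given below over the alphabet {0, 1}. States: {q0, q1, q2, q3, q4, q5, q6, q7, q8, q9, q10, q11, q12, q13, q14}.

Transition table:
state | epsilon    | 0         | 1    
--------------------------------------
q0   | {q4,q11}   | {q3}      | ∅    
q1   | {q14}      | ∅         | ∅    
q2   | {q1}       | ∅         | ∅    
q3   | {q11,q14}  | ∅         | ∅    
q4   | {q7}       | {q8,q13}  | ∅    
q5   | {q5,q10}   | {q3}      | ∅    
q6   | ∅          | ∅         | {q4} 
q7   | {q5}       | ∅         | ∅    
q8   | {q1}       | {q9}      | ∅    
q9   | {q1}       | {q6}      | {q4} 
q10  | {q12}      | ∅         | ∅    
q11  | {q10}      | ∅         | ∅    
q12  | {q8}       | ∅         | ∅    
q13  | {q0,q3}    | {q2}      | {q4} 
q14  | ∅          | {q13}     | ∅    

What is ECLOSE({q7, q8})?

{q1, q5, q7, q8, q10, q12, q14}

Start with {q7, q8}.
From q7 via epsilon: add q5.
From q8 via epsilon: add q1.
From q1 via epsilon: add q14.
From q5 via epsilon: add q10.
From q10 via epsilon: add q12.
No new states can be added; the closed set is {q1, q5, q7, q8, q10, q12, q14}.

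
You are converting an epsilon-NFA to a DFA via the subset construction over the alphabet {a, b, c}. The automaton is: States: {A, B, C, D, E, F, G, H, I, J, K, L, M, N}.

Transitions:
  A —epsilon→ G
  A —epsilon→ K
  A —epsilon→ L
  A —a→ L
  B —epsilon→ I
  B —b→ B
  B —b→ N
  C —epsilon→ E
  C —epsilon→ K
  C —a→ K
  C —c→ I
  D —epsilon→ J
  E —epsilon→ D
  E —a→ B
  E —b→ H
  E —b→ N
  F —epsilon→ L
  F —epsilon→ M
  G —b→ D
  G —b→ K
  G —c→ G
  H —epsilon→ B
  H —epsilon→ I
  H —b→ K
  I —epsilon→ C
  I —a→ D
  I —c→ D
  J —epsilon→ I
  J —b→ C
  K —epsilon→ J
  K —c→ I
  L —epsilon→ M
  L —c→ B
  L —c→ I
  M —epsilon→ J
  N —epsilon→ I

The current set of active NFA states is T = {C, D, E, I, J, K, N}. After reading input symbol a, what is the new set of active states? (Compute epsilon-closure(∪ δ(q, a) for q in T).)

{B, C, D, E, I, J, K}

C on a → {K}.
E on a → {B}.
I on a → {D}.
No a-transition from D, J, K, N.
Union after reading a: {B, D, K}.
Now take the epsilon-closure:
From B via epsilon: add I.
From D via epsilon: add J.
From I via epsilon: add C.
From C via epsilon: add E.
No new states can be added; the closed set is {B, C, D, E, I, J, K}.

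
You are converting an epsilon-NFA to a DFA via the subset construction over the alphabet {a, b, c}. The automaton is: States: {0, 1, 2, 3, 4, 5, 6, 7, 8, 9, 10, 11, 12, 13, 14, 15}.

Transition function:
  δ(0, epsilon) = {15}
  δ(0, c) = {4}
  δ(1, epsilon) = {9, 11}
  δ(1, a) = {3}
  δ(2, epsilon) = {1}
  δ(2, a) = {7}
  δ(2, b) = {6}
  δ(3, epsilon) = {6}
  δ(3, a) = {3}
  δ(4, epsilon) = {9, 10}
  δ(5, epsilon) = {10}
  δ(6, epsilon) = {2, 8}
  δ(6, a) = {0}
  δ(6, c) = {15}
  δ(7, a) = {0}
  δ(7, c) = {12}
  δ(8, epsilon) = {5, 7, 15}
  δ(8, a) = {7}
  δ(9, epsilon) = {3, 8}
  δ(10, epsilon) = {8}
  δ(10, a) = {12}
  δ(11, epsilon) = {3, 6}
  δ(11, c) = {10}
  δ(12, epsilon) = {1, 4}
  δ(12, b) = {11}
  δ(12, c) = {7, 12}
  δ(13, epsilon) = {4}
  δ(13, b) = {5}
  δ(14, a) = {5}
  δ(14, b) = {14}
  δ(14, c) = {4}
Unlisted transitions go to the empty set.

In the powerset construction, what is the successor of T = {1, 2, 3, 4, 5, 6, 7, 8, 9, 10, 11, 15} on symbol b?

2 on b → {6}.
No b-transition from 1, 3, 4, 5, 6, 7, 8, 9, 10, 11, 15.
Union after reading b: {6}.
Now take the epsilon-closure:
From 6 via epsilon: add 2, 8.
From 2 via epsilon: add 1.
From 8 via epsilon: add 5, 7, 15.
From 1 via epsilon: add 9, 11.
From 5 via epsilon: add 10.
From 9 via epsilon: add 3.
No new states can be added; the closed set is {1, 2, 3, 5, 6, 7, 8, 9, 10, 11, 15}.

{1, 2, 3, 5, 6, 7, 8, 9, 10, 11, 15}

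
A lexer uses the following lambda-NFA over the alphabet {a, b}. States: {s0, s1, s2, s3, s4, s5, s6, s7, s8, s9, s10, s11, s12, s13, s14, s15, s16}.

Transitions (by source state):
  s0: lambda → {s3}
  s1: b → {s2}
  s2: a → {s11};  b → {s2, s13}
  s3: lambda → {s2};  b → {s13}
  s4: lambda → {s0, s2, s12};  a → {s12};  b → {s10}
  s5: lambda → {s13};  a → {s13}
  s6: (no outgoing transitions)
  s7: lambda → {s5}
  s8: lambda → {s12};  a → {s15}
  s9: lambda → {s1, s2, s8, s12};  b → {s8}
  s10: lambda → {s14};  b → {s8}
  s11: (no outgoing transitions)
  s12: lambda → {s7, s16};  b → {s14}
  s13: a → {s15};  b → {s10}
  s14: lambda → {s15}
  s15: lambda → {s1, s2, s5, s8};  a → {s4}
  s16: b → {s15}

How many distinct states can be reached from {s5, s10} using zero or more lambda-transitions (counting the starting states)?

Start with {s5, s10}.
From s5 via lambda: add s13.
From s10 via lambda: add s14.
From s14 via lambda: add s15.
From s15 via lambda: add s1, s2, s8.
From s8 via lambda: add s12.
From s12 via lambda: add s7, s16.
lambda-closure = {s1, s2, s5, s7, s8, s10, s12, s13, s14, s15, s16}, which has 11 states.

11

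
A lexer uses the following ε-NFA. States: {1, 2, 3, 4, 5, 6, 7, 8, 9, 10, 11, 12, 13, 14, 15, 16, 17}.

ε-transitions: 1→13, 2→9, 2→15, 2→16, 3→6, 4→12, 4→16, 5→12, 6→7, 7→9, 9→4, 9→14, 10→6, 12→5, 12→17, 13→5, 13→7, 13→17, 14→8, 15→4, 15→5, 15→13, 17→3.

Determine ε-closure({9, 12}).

{3, 4, 5, 6, 7, 8, 9, 12, 14, 16, 17}

Start with {9, 12}.
From 9 via ε: add 4, 14.
From 12 via ε: add 5, 17.
From 4 via ε: add 16.
From 14 via ε: add 8.
From 17 via ε: add 3.
From 3 via ε: add 6.
From 6 via ε: add 7.
No new states can be added; the closed set is {3, 4, 5, 6, 7, 8, 9, 12, 14, 16, 17}.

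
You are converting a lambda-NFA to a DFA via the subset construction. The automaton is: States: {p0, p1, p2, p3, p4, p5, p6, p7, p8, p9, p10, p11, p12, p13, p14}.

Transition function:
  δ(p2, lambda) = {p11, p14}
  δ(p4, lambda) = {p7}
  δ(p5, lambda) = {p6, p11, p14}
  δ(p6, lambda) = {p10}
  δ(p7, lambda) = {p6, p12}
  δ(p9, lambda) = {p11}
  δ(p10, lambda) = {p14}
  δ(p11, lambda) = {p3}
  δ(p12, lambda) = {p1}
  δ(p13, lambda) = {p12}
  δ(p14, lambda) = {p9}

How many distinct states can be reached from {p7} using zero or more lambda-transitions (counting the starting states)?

9

Start with {p7}.
From p7 via lambda: add p6, p12.
From p6 via lambda: add p10.
From p12 via lambda: add p1.
From p10 via lambda: add p14.
From p14 via lambda: add p9.
From p9 via lambda: add p11.
From p11 via lambda: add p3.
lambda-closure = {p1, p3, p6, p7, p9, p10, p11, p12, p14}, which has 9 states.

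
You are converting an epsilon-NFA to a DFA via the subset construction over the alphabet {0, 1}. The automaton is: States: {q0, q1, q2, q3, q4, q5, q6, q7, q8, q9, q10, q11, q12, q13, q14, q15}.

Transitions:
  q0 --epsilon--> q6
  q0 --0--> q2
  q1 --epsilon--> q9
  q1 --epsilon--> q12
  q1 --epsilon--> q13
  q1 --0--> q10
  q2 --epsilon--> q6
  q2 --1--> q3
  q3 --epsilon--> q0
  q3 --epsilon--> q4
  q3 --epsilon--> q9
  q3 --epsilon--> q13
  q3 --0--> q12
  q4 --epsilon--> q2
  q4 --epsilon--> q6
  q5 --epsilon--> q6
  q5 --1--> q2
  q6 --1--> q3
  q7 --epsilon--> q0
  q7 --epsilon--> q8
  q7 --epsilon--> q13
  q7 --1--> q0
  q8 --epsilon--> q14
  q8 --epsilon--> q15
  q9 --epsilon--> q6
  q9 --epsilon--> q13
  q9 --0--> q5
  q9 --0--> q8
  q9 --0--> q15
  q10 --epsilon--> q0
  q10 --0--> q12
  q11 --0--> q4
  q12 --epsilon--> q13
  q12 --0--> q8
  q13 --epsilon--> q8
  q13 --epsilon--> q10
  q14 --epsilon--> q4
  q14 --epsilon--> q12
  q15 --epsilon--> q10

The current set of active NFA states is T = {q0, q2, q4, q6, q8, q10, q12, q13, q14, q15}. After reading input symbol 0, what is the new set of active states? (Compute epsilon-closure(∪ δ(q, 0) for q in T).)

q0 on 0 → {q2}.
q10 on 0 → {q12}.
q12 on 0 → {q8}.
No 0-transition from q2, q4, q6, q8, q13, q14, q15.
Union after reading 0: {q2, q8, q12}.
Now take the epsilon-closure:
From q2 via epsilon: add q6.
From q8 via epsilon: add q14, q15.
From q12 via epsilon: add q13.
From q13 via epsilon: add q10.
From q14 via epsilon: add q4.
From q10 via epsilon: add q0.
No new states can be added; the closed set is {q0, q2, q4, q6, q8, q10, q12, q13, q14, q15}.

{q0, q2, q4, q6, q8, q10, q12, q13, q14, q15}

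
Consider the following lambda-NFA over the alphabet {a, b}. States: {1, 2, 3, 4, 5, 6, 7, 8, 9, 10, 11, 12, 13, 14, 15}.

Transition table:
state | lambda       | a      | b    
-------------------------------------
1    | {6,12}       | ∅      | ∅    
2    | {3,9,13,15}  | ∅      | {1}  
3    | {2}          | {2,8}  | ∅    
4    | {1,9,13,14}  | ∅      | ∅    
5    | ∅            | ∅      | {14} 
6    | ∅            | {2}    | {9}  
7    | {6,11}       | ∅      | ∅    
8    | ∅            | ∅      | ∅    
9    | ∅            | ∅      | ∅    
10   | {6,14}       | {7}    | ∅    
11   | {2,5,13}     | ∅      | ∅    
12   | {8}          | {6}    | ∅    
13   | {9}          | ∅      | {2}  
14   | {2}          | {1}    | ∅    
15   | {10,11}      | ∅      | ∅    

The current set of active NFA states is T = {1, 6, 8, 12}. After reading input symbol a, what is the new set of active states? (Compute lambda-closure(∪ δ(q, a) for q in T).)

{2, 3, 5, 6, 9, 10, 11, 13, 14, 15}

6 on a → {2}.
12 on a → {6}.
No a-transition from 1, 8.
Union after reading a: {2, 6}.
Now take the lambda-closure:
From 2 via lambda: add 3, 9, 13, 15.
From 15 via lambda: add 10, 11.
From 10 via lambda: add 14.
From 11 via lambda: add 5.
No new states can be added; the closed set is {2, 3, 5, 6, 9, 10, 11, 13, 14, 15}.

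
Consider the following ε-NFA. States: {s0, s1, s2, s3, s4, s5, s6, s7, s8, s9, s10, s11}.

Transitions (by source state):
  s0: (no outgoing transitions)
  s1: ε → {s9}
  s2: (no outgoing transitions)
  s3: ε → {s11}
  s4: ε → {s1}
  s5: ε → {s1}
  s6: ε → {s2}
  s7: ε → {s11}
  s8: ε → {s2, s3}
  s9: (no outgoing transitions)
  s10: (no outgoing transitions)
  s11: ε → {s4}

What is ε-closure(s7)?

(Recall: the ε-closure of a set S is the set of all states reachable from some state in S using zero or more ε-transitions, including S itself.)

Start with {s7}.
From s7 via ε: add s11.
From s11 via ε: add s4.
From s4 via ε: add s1.
From s1 via ε: add s9.
No new states can be added; the closed set is {s1, s4, s7, s9, s11}.

{s1, s4, s7, s9, s11}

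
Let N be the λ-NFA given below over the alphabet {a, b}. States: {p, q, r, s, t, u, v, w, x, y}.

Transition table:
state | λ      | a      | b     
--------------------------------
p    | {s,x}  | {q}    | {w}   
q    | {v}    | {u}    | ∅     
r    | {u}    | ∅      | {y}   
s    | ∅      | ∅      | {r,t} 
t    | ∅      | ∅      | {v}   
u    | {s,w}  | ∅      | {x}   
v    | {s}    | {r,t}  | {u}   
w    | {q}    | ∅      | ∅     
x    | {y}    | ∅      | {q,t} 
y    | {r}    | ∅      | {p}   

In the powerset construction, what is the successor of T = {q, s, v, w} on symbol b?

s on b → {r, t}.
v on b → {u}.
No b-transition from q, w.
Union after reading b: {r, t, u}.
Now take the λ-closure:
From u via λ: add s, w.
From w via λ: add q.
From q via λ: add v.
No new states can be added; the closed set is {q, r, s, t, u, v, w}.

{q, r, s, t, u, v, w}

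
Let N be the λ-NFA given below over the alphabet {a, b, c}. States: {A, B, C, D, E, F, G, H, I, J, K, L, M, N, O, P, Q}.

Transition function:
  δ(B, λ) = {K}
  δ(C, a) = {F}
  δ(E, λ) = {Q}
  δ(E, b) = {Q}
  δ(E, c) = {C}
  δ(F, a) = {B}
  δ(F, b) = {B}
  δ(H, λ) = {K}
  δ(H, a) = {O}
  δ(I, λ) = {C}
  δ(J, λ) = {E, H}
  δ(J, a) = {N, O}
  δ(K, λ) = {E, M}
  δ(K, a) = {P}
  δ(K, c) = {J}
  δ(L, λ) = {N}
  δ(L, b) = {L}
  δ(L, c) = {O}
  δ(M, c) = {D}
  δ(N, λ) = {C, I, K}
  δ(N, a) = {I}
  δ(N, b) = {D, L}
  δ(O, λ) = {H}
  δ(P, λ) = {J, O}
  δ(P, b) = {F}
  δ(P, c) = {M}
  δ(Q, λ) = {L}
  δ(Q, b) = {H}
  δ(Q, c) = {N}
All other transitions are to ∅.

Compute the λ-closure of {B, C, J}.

Start with {B, C, J}.
From B via λ: add K.
From J via λ: add E, H.
From E via λ: add Q.
From K via λ: add M.
From Q via λ: add L.
From L via λ: add N.
From N via λ: add I.
No new states can be added; the closed set is {B, C, E, H, I, J, K, L, M, N, Q}.

{B, C, E, H, I, J, K, L, M, N, Q}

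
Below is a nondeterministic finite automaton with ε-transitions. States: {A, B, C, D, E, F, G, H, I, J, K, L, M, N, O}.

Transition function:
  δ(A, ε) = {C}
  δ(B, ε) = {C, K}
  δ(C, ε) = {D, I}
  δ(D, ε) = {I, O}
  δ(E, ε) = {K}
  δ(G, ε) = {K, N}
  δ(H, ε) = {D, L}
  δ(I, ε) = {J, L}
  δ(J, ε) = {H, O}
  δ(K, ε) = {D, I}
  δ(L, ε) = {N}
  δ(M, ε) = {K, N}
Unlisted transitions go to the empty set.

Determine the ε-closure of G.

Start with {G}.
From G via ε: add K, N.
From K via ε: add D, I.
From D via ε: add O.
From I via ε: add J, L.
From J via ε: add H.
No new states can be added; the closed set is {D, G, H, I, J, K, L, N, O}.

{D, G, H, I, J, K, L, N, O}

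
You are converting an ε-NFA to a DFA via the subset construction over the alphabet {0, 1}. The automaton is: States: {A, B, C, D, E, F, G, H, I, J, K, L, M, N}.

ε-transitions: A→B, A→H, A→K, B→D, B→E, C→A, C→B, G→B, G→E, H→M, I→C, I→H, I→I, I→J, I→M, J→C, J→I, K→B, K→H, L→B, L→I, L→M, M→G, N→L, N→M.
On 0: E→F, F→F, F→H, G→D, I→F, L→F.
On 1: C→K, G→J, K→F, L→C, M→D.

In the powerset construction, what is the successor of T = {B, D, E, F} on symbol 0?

{B, D, E, F, G, H, M}

E on 0 → {F}.
F on 0 → {F, H}.
No 0-transition from B, D.
Union after reading 0: {F, H}.
Now take the ε-closure:
From H via ε: add M.
From M via ε: add G.
From G via ε: add B, E.
From B via ε: add D.
No new states can be added; the closed set is {B, D, E, F, G, H, M}.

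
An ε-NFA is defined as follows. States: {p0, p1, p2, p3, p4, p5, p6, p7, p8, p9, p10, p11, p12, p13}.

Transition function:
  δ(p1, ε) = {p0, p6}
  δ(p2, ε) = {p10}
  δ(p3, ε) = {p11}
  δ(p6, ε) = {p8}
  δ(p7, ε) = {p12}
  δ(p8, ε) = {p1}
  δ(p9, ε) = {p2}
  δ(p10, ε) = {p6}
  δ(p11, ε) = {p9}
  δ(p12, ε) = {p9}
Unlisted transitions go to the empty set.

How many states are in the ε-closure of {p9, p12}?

8

Start with {p9, p12}.
From p9 via ε: add p2.
From p2 via ε: add p10.
From p10 via ε: add p6.
From p6 via ε: add p8.
From p8 via ε: add p1.
From p1 via ε: add p0.
ε-closure = {p0, p1, p2, p6, p8, p9, p10, p12}, which has 8 states.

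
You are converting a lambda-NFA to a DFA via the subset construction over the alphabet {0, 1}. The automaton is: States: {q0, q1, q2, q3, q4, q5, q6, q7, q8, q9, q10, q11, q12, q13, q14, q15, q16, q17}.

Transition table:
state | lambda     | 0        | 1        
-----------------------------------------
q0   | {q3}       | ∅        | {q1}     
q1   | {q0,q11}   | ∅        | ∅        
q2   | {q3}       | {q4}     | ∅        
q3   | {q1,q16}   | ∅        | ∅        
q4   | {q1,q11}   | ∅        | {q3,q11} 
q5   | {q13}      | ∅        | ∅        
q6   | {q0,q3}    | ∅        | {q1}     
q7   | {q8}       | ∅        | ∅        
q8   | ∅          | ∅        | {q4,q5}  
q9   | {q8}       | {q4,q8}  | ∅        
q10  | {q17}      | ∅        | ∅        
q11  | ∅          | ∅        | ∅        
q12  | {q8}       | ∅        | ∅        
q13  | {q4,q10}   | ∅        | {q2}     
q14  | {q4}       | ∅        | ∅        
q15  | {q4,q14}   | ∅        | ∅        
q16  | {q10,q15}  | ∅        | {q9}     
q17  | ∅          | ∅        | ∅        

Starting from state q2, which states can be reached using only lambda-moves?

{q0, q1, q2, q3, q4, q10, q11, q14, q15, q16, q17}

Start with {q2}.
From q2 via lambda: add q3.
From q3 via lambda: add q1, q16.
From q1 via lambda: add q0, q11.
From q16 via lambda: add q10, q15.
From q10 via lambda: add q17.
From q15 via lambda: add q4, q14.
No new states can be added; the closed set is {q0, q1, q2, q3, q4, q10, q11, q14, q15, q16, q17}.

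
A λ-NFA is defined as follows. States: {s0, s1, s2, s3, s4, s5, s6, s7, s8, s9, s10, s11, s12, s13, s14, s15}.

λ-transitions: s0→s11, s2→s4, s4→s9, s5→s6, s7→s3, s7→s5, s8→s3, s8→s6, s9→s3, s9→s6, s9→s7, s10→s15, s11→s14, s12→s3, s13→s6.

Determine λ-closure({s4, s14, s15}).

{s3, s4, s5, s6, s7, s9, s14, s15}

Start with {s4, s14, s15}.
From s4 via λ: add s9.
From s9 via λ: add s3, s6, s7.
From s7 via λ: add s5.
No new states can be added; the closed set is {s3, s4, s5, s6, s7, s9, s14, s15}.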